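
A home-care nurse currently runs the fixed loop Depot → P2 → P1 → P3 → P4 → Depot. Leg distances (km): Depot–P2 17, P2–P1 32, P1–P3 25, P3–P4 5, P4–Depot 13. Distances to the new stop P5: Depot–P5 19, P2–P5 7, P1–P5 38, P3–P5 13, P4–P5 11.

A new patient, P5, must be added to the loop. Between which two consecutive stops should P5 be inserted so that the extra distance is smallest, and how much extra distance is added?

Minimum extra distance: 9 km, inserting P5 between Depot and P2.

Insertion cost between consecutive stops i–j is d(i,P5) + d(P5,j) − d(i,j):
  between Depot and P2: 19 + 7 − 17 = 9
  between P2 and P1: 7 + 38 − 32 = 13
  between P1 and P3: 38 + 13 − 25 = 26
  between P3 and P4: 13 + 11 − 5 = 19
  between P4 and Depot: 11 + 19 − 13 = 17
Cheapest insertion is between Depot and P2, adding 9.
New total = 92 + 9 = 101.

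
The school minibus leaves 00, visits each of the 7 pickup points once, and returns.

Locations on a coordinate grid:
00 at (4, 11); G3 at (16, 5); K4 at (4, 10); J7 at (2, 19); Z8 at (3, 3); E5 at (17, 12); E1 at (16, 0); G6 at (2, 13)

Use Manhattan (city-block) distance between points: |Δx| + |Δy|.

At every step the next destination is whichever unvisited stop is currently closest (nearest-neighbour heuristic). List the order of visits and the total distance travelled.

76 along 00 → K4 → G6 → J7 → Z8 → G3 → E1 → E5 → 00.

00 → [K4:1 / G6:4 / Z8:9 / J7:10 / E5:14 / G3:18 / E1:23] → K4 (1)
K4 → [G6:5 / Z8:8 / J7:11 / E5:15 / G3:17 / E1:22] → G6 (5)
G6 → [J7:6 / Z8:11 / E5:16 / G3:22 / E1:27] → J7 (6)
J7 → [Z8:17 / E5:22 / G3:28 / E1:33] → Z8 (17)
Z8 → [G3:15 / E1:16 / E5:23] → G3 (15)
G3 → [E1:5 / E5:8] → E1 (5)
E1 → [E5:13] → E5 (13)
Return E5→00: 14.
Total = 1 + 5 + 6 + 17 + 15 + 5 + 13 + 14 = 76.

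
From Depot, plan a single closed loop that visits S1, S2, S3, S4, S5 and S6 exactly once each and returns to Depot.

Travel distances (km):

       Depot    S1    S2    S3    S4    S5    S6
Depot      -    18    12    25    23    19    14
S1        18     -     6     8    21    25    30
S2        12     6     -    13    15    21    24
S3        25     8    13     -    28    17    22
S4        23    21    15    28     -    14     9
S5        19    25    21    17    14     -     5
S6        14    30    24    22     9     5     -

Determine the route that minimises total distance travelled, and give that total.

Depot - S1 - S2 - S3 - S4 - S5 - S6 - Depot: 18+6+13+28+14+5+14 = 98
Depot - S1 - S2 - S3 - S4 - S6 - S5 - Depot: 18+6+13+28+9+5+19 = 98
Depot - S1 - S2 - S3 - S5 - S4 - S6 - Depot: 18+6+13+17+14+9+14 = 91
Depot - S1 - S2 - S3 - S5 - S6 - S4 - Depot: 18+6+13+17+5+9+23 = 91
Depot - S1 - S2 - S3 - S6 - S4 - S5 - Depot: 18+6+13+22+9+14+19 = 101
Depot - S1 - S2 - S3 - S6 - S5 - S4 - Depot: 18+6+13+22+5+14+23 = 101
Depot - S1 - S2 - S4 - S3 - S5 - S6 - Depot: 18+6+15+28+17+5+14 = 103
Depot - S1 - S2 - S4 - S3 - S6 - S5 - Depot: 18+6+15+28+22+5+19 = 113
… (352 more)
Depot - S2 - S1 - S3 - S5 - S4 - S6 - Depot: 12+6+8+17+14+9+14 = 80  ← best
The minimum is 80.
One optimal route: Depot → S2 → S1 → S3 → S5 → S4 → S6 → Depot (or its reverse).

Minimum total distance: 80 km.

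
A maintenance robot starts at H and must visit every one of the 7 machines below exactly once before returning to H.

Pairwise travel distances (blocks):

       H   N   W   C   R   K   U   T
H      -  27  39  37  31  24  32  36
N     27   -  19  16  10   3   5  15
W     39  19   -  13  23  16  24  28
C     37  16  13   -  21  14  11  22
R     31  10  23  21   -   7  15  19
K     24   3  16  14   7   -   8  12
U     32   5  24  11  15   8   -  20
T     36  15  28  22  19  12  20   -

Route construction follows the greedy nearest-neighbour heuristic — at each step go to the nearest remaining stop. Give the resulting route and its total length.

From H: distances to unvisited — K=24, N=27, R=31, U=32, T=36, C=37, W=39. Nearest is K (24).
From K: distances to unvisited — N=3, R=7, U=8, T=12, C=14, W=16. Nearest is N (3).
From N: distances to unvisited — U=5, R=10, T=15, C=16, W=19. Nearest is U (5).
From U: distances to unvisited — C=11, R=15, T=20, W=24. Nearest is C (11).
From C: distances to unvisited — W=13, R=21, T=22. Nearest is W (13).
From W: distances to unvisited — R=23, T=28. Nearest is R (23).
From R: distances to unvisited — T=19. Nearest is T (19).
Return T→H: 36.
Total = 24 + 3 + 5 + 11 + 13 + 23 + 19 + 36 = 134.

134 blocks along H → K → N → U → C → W → R → T → H.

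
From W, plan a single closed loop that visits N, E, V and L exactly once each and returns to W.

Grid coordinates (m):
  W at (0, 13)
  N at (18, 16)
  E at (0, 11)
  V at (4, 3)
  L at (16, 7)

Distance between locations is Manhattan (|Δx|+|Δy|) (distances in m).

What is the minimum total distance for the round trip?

With 4 stops there are 4!/2 = 12 distinct round trips (a route and its reverse cost the same).
W-N-E-V-L-W: 21+23+12+16+22 = 94
W-N-E-L-V-W: 21+23+20+16+14 = 94
W-N-V-E-L-W: 21+27+12+20+22 = 102
W-N-V-L-E-W: 21+27+16+20+2 = 86
W-N-L-E-V-W: 21+11+20+12+14 = 78
W-N-L-V-E-W: 21+11+16+12+2 = 62
W-E-N-V-L-W: 2+23+27+16+22 = 90
W-E-N-L-V-W: 2+23+11+16+14 = 66
W-E-V-N-L-W: 2+12+27+11+22 = 74
W-E-L-N-V-W: 2+20+11+27+14 = 74
W-V-N-E-L-W: 14+27+23+20+22 = 106
W-V-E-N-L-W: 14+12+23+11+22 = 82
The minimum is 62.
One optimal route: W → N → L → V → E → W (or its reverse).

62 m — the shortest possible round trip.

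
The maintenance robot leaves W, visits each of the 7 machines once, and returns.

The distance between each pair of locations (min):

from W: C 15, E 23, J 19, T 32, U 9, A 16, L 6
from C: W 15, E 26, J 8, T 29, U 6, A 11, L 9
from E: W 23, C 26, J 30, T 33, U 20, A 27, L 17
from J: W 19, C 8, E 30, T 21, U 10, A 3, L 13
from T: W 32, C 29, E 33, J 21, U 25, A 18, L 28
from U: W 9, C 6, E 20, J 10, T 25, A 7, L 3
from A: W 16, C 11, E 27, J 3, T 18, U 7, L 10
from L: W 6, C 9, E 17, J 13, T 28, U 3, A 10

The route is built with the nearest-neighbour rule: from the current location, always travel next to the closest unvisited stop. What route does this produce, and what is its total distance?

From W: distances to unvisited — L=6, U=9, C=15, A=16, J=19, E=23, T=32. Nearest is L (6).
From L: distances to unvisited — U=3, C=9, A=10, J=13, E=17, T=28. Nearest is U (3).
From U: distances to unvisited — C=6, A=7, J=10, E=20, T=25. Nearest is C (6).
From C: distances to unvisited — J=8, A=11, E=26, T=29. Nearest is J (8).
From J: distances to unvisited — A=3, T=21, E=30. Nearest is A (3).
From A: distances to unvisited — T=18, E=27. Nearest is T (18).
From T: distances to unvisited — E=33. Nearest is E (33).
Return E→W: 23.
Total = 6 + 3 + 6 + 8 + 3 + 18 + 33 + 23 = 100.

Nearest-neighbour total = 100 min; route W → L → U → C → J → A → T → E → W.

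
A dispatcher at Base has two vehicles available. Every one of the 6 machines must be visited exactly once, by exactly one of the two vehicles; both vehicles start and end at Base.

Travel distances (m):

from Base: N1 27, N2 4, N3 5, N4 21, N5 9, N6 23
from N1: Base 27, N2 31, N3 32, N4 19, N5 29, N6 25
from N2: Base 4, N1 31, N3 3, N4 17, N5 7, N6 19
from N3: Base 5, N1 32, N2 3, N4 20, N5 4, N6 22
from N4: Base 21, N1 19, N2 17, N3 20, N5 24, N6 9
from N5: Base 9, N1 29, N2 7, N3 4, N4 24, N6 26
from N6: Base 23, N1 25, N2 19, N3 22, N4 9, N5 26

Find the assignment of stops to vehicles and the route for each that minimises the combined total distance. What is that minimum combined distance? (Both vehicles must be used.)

There are 2^5 − 1 = 31 ways to divide the 6 stops into two non-empty groups. For each, the best each vehicle can do is its own shortest tour through its group:
  {N1} + {N2, N3, N4, N5, N6}: 54 + 65 = 119
  {N2} + {N1, N3, N4, N5, N6}: 8 + 89 = 97
  {N1, N2} + {N3, N4, N5, N6}: 62 + 65 = 127
  {N3} + {N1, N2, N4, N5, N6}: 10 + 89 = 99
  {N1, N3} + {N2, N4, N5, N6}: 64 + 65 = 129
  {N2, N3} + {N1, N4, N5, N6}: 12 + 89 = 101
  … (31 splits in total)
  {N3, N5} + {N1, N2, N4, N6}: 18 + 78 = 96  ← best
Best: vehicle 1 Base → N3 → N5 → Base = 18; vehicle 2 Base → N1 → N4 → N6 → N2 → Base = 78; combined 96.

96 m — the smallest possible combined total.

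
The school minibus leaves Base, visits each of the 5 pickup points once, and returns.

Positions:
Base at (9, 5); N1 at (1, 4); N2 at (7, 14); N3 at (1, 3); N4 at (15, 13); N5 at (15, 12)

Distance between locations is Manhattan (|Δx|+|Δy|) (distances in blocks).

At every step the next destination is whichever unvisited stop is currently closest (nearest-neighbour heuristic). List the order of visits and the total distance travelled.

At Base the remaining stops are N1 9, N3 10, N2 11, N5 13, N4 14; go to N1.
At N1 the remaining stops are N3 1, N2 16, N5 22, N4 23; go to N3.
At N3 the remaining stops are N2 17, N5 23, N4 24; go to N2.
At N2 the remaining stops are N4 9, N5 10; go to N4.
At N4 the remaining stops are N5 1; go to N5.
Return N5→Base: 13.
Total = 9 + 1 + 17 + 9 + 1 + 13 = 50.

Total distance 50 blocks via the nearest-neighbour route Base → N1 → N3 → N2 → N4 → N5 → Base.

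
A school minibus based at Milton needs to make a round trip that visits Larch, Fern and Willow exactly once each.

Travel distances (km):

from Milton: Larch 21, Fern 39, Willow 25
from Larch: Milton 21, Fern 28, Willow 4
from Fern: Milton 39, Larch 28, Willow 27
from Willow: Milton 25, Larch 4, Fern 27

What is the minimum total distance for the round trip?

91 km — the shortest possible round trip.

Milton - Larch - Fern - Willow - Milton: 21+28+27+25 = 101
Milton - Larch - Willow - Fern - Milton: 21+4+27+39 = 91
Milton - Fern - Larch - Willow - Milton: 39+28+4+25 = 96
The minimum is 91.
One optimal route: Milton → Larch → Willow → Fern → Milton (or its reverse).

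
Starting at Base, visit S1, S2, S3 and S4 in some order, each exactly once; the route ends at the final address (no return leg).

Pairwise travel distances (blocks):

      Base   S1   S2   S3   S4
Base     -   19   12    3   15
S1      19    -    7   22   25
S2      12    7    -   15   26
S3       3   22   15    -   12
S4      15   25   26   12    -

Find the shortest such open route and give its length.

Minimum one-way distance = 47 blocks.

There are 4! = 24 possible orderings.
Base → S1 → S2 → S3 → S4: 19+7+15+12 = 53
Base → S1 → S2 → S4 → S3: 19+7+26+12 = 64
Base → S1 → S3 → S2 → S4: 19+22+15+26 = 82
Base → S1 → S3 → S4 → S2: 19+22+12+26 = 79
Base → S1 → S4 → S2 → S3: 19+25+26+15 = 85
Base → S1 → S4 → S3 → S2: 19+25+12+15 = 71
Base → S2 → S1 → S3 → S4: 12+7+22+12 = 53
Base → S2 → S1 → S4 → S3: 12+7+25+12 = 56
Base → S2 → S3 → S1 → S4: 12+15+22+25 = 74
Base → S2 → S3 → S4 → S1: 12+15+12+25 = 64
Base → S2 → S4 → S1 → S3: 12+26+25+22 = 85
Base → S2 → S4 → S3 → S1: 12+26+12+22 = 72
Base → S3 → S1 → S2 → S4: 3+22+7+26 = 58
Base → S3 → S1 → S4 → S2: 3+22+25+26 = 76
… (10 more)
Base → S3 → S4 → S1 → S2: 3+12+25+7 = 47  ← best
The minimum is 47.
One shortest path: Base → S3 → S4 → S1 → S2.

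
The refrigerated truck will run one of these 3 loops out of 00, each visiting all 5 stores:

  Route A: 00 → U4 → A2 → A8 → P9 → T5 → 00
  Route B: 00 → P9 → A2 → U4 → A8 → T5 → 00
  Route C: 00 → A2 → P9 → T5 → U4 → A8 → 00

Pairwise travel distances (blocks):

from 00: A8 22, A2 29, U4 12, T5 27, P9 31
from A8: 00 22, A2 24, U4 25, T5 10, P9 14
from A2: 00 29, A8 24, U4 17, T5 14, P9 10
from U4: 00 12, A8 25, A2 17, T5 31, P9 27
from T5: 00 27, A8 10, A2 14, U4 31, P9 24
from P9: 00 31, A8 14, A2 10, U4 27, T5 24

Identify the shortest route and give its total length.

118 blocks — Route A is the shortest.

Route A: 12 + 17 + 24 + 14 + 24 + 27 = 118
Route B: 31 + 10 + 17 + 25 + 10 + 27 = 120
Route C: 29 + 10 + 24 + 31 + 25 + 22 = 141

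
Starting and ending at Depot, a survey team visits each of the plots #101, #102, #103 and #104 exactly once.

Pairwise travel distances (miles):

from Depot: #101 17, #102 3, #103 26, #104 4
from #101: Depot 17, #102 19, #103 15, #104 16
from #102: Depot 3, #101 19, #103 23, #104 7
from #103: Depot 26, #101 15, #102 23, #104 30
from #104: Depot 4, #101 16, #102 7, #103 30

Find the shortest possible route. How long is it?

Shortest round trip = 61 miles.

With 4 stops there are 4!/2 = 12 distinct round trips (a route and its reverse cost the same).
Depot→#101→#102→#103→#104→Depot: 17+19+23+30+4 = 93
Depot→#101→#102→#104→#103→Depot: 17+19+7+30+26 = 99
Depot→#101→#103→#102→#104→Depot: 17+15+23+7+4 = 66
Depot→#101→#103→#104→#102→Depot: 17+15+30+7+3 = 72
Depot→#101→#104→#102→#103→Depot: 17+16+7+23+26 = 89
Depot→#101→#104→#103→#102→Depot: 17+16+30+23+3 = 89
Depot→#102→#101→#103→#104→Depot: 3+19+15+30+4 = 71
Depot→#102→#101→#104→#103→Depot: 3+19+16+30+26 = 94
Depot→#102→#103→#101→#104→Depot: 3+23+15+16+4 = 61
Depot→#102→#104→#101→#103→Depot: 3+7+16+15+26 = 67
Depot→#103→#101→#102→#104→Depot: 26+15+19+7+4 = 71
Depot→#103→#102→#101→#104→Depot: 26+23+19+16+4 = 88
The minimum is 61.
One optimal route: Depot → #102 → #103 → #101 → #104 → Depot (or its reverse).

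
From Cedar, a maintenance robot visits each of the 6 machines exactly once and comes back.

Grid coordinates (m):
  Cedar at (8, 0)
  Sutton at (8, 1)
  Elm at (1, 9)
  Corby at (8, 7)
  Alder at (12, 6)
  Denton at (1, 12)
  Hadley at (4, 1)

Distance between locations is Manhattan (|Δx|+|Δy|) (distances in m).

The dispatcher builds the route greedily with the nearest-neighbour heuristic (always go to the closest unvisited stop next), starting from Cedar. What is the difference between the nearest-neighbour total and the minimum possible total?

From Cedar: Sutton=1, Hadley=5, Corby=7, Alder=10, Elm=16, Denton=19 → choose Sutton (1).
From Sutton: Hadley=4, Corby=6, Alder=9, Elm=15, Denton=18 → choose Hadley (4).
From Hadley: Corby=10, Elm=11, Alder=13, Denton=14 → choose Corby (10).
From Corby: Alder=5, Elm=9, Denton=12 → choose Alder (5).
From Alder: Elm=14, Denton=17 → choose Elm (14).
From Elm: Denton=3 → choose Denton (3).
NN route Cedar → Sutton → Hadley → Corby → Alder → Elm → Denton → Cedar costs 56.
Optimal: Cedar → Sutton → Alder → Corby → Elm → Denton → Hadley → Cedar costs 46 (by enumerating all 360 distinct tours).
Excess = 56 − 46 = 10.

Excess over optimum: 10 m.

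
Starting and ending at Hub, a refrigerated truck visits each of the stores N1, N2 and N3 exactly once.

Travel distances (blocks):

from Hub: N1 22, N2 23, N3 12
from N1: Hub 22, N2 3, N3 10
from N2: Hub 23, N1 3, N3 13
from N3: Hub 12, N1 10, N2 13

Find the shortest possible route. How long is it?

Hub - N1 - N2 - N3 - Hub: 22+3+13+12 = 50
Hub - N1 - N3 - N2 - Hub: 22+10+13+23 = 68
Hub - N2 - N1 - N3 - Hub: 23+3+10+12 = 48
The minimum is 48.
One optimal route: Hub → N2 → N1 → N3 → Hub (or its reverse).

Shortest round trip = 48 blocks.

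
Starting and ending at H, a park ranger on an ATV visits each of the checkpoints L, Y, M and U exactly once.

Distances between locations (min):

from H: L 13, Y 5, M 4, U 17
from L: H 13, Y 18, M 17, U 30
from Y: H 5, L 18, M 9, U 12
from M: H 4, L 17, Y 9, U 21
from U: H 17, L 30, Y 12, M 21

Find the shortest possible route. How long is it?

With 4 stops there are 4!/2 = 12 distinct round trips (a route and its reverse cost the same).
H → L → Y → M → U → H: 13+18+9+21+17 = 78
H → L → Y → U → M → H: 13+18+12+21+4 = 68
H → L → M → Y → U → H: 13+17+9+12+17 = 68
H → L → M → U → Y → H: 13+17+21+12+5 = 68
H → L → U → Y → M → H: 13+30+12+9+4 = 68
H → L → U → M → Y → H: 13+30+21+9+5 = 78
H → Y → L → M → U → H: 5+18+17+21+17 = 78
H → Y → L → U → M → H: 5+18+30+21+4 = 78
H → Y → M → L → U → H: 5+9+17+30+17 = 78
H → Y → U → L → M → H: 5+12+30+17+4 = 68
H → M → L → Y → U → H: 4+17+18+12+17 = 68
H → M → Y → L → U → H: 4+9+18+30+17 = 78
The minimum is 68.
One optimal route: H → L → Y → U → M → H (or its reverse).

68 min — the shortest possible round trip.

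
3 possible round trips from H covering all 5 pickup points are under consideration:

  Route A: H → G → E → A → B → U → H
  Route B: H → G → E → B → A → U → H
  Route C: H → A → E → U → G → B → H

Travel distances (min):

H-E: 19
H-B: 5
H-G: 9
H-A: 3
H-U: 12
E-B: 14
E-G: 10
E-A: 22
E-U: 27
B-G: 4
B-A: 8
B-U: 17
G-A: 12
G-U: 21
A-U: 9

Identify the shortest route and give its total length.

Shortest is Route B, total 62 min.

Route A: 9 + 10 + 22 + 8 + 17 + 12 = 78
Route B: 9 + 10 + 14 + 8 + 9 + 12 = 62
Route C: 3 + 22 + 27 + 21 + 4 + 5 = 82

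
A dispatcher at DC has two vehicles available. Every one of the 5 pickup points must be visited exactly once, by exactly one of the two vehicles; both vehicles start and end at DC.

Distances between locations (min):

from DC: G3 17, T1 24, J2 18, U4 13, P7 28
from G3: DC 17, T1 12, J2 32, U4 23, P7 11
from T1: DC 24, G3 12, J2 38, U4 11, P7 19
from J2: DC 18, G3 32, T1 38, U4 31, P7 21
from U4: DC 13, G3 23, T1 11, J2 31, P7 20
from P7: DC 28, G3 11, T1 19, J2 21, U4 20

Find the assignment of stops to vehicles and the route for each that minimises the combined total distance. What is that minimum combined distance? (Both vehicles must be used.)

There are 2^4 − 1 = 15 ways to divide the 5 stops into two non-empty groups. For each, the best each vehicle can do is its own shortest tour through its group:
  {G3} + {T1, J2, U4, P7}: 34 + 82 = 116
  {T1} + {G3, J2, U4, P7}: 48 + 86 = 134
  {G3, T1} + {J2, U4, P7}: 53 + 72 = 125
  {J2} + {G3, T1, U4, P7}: 36 + 71 = 107
  {G3, J2} + {T1, U4, P7}: 67 + 71 = 138
  {T1, J2} + {G3, U4, P7}: 80 + 61 = 141
  … (15 splits in total)
Best: vehicle 1 DC → J2 → DC = 36; vehicle 2 DC → G3 → P7 → T1 → U4 → DC = 71; combined 107.

107 min — the smallest possible combined total.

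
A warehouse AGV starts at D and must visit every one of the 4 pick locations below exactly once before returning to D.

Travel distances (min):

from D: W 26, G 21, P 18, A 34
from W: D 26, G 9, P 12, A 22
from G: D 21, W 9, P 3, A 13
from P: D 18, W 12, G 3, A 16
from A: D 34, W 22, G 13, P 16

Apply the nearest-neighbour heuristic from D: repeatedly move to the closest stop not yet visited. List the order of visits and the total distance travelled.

Nearest-neighbour total = 86 min; route D → P → G → W → A → D.

At D the remaining stops are P 18, G 21, W 26, A 34; go to P.
At P the remaining stops are G 3, W 12, A 16; go to G.
At G the remaining stops are W 9, A 13; go to W.
At W the remaining stops are A 22; go to A.
Return A→D: 34.
Total = 18 + 3 + 9 + 22 + 34 = 86.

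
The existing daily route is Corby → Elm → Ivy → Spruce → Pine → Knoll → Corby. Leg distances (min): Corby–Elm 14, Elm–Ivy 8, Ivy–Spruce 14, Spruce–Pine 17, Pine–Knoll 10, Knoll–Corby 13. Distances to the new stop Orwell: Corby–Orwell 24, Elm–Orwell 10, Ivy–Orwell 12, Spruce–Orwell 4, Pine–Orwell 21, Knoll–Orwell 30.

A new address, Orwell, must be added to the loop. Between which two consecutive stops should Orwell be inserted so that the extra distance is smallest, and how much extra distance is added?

Insertion cost between consecutive stops i–j is d(i,Orwell) + d(Orwell,j) − d(i,j):
  between Corby and Elm: 24 + 10 − 14 = 20
  between Elm and Ivy: 10 + 12 − 8 = 14
  between Ivy and Spruce: 12 + 4 − 14 = 2
  between Spruce and Pine: 4 + 21 − 17 = 8
  between Pine and Knoll: 21 + 30 − 10 = 41
  between Knoll and Corby: 30 + 24 − 13 = 41
Cheapest insertion is between Ivy and Spruce, adding 2.
New total = 76 + 2 = 78.

Minimum extra distance: 2 min, inserting Orwell between Ivy and Spruce.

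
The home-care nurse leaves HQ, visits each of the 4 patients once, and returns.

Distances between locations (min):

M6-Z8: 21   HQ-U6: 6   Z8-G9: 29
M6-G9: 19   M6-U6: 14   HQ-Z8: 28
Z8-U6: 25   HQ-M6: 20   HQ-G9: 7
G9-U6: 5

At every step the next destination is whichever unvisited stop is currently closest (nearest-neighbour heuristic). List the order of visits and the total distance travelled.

At HQ the remaining stops are U6 6, G9 7, M6 20, Z8 28; go to U6.
At U6 the remaining stops are G9 5, M6 14, Z8 25; go to G9.
At G9 the remaining stops are M6 19, Z8 29; go to M6.
At M6 the remaining stops are Z8 21; go to Z8.
Return Z8→HQ: 28.
Total = 6 + 5 + 19 + 21 + 28 = 79.

79 min along HQ → U6 → G9 → M6 → Z8 → HQ.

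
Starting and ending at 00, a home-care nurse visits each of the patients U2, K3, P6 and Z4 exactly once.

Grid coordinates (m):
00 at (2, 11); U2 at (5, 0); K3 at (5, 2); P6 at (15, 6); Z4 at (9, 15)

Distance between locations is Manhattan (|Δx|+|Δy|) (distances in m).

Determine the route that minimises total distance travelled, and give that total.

Minimum total distance: 56 m.

00→U2→K3→P6→Z4→00: 14+2+14+15+11 = 56
00→U2→K3→Z4→P6→00: 14+2+17+15+18 = 66
00→U2→P6→K3→Z4→00: 14+16+14+17+11 = 72
00→U2→P6→Z4→K3→00: 14+16+15+17+12 = 74
00→U2→Z4→K3→P6→00: 14+19+17+14+18 = 82
00→U2→Z4→P6→K3→00: 14+19+15+14+12 = 74
00→K3→U2→P6→Z4→00: 12+2+16+15+11 = 56
00→K3→U2→Z4→P6→00: 12+2+19+15+18 = 66
00→K3→P6→U2→Z4→00: 12+14+16+19+11 = 72
00→K3→Z4→U2→P6→00: 12+17+19+16+18 = 82
00→P6→U2→K3→Z4→00: 18+16+2+17+11 = 64
00→P6→K3→U2→Z4→00: 18+14+2+19+11 = 64
The minimum is 56.
One optimal route: 00 → U2 → K3 → P6 → Z4 → 00 (or its reverse).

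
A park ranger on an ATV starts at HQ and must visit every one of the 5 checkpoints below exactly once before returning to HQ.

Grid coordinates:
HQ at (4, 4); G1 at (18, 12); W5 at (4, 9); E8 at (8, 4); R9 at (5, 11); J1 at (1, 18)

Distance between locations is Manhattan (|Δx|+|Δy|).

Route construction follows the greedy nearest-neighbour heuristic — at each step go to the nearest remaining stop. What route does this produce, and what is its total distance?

72 along HQ → E8 → W5 → R9 → J1 → G1 → HQ.

At HQ the remaining stops are E8 4, W5 5, R9 8, J1 17, G1 22; go to E8.
At E8 the remaining stops are W5 9, R9 10, G1 18, J1 21; go to W5.
At W5 the remaining stops are R9 3, J1 12, G1 17; go to R9.
At R9 the remaining stops are J1 11, G1 14; go to J1.
At J1 the remaining stops are G1 23; go to G1.
Return G1→HQ: 22.
Total = 4 + 9 + 3 + 11 + 23 + 22 = 72.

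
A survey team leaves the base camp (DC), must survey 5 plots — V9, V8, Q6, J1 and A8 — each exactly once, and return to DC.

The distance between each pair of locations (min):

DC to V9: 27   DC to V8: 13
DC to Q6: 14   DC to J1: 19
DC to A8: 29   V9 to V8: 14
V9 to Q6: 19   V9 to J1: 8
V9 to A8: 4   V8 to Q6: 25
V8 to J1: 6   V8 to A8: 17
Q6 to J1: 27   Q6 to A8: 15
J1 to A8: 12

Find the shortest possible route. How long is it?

With 5 stops there are 5!/2 = 60 distinct round trips (a route and its reverse cost the same).
DC-V9-V8-Q6-J1-A8-DC: 27+14+25+27+12+29 = 134
DC-V9-V8-Q6-A8-J1-DC: 27+14+25+15+12+19 = 112
DC-V9-V8-J1-Q6-A8-DC: 27+14+6+27+15+29 = 118
DC-V9-V8-J1-A8-Q6-DC: 27+14+6+12+15+14 = 88
DC-V9-V8-A8-Q6-J1-DC: 27+14+17+15+27+19 = 119
DC-V9-V8-A8-J1-Q6-DC: 27+14+17+12+27+14 = 111
DC-V9-Q6-V8-J1-A8-DC: 27+19+25+6+12+29 = 118
DC-V9-Q6-V8-A8-J1-DC: 27+19+25+17+12+19 = 119
DC-V9-Q6-J1-V8-A8-DC: 27+19+27+6+17+29 = 125
DC-V9-Q6-J1-A8-V8-DC: 27+19+27+12+17+13 = 115
DC-V9-Q6-A8-V8-J1-DC: 27+19+15+17+6+19 = 103
DC-V9-Q6-A8-J1-V8-DC: 27+19+15+12+6+13 = 92
DC-V9-J1-V8-Q6-A8-DC: 27+8+6+25+15+29 = 110
DC-V9-J1-V8-A8-Q6-DC: 27+8+6+17+15+14 = 87
… (46 more)
DC-V8-J1-V9-A8-Q6-DC: 13+6+8+4+15+14 = 60  ← best
The minimum is 60.
One optimal route: DC → V8 → J1 → V9 → A8 → Q6 → DC (or its reverse).

60 min — the shortest possible round trip.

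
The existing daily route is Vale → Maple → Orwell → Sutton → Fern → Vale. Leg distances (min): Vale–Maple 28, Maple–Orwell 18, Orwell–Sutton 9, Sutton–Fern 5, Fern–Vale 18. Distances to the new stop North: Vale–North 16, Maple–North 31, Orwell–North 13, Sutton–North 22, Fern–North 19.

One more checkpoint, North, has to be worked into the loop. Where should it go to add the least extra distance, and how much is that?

+17 min — insert North between Fern and Vale.

Insertion cost between consecutive stops i–j is d(i,North) + d(North,j) − d(i,j):
  between Vale and Maple: 16 + 31 − 28 = 19
  between Maple and Orwell: 31 + 13 − 18 = 26
  between Orwell and Sutton: 13 + 22 − 9 = 26
  between Sutton and Fern: 22 + 19 − 5 = 36
  between Fern and Vale: 19 + 16 − 18 = 17
Cheapest insertion is between Fern and Vale, adding 17.
New total = 78 + 17 = 95.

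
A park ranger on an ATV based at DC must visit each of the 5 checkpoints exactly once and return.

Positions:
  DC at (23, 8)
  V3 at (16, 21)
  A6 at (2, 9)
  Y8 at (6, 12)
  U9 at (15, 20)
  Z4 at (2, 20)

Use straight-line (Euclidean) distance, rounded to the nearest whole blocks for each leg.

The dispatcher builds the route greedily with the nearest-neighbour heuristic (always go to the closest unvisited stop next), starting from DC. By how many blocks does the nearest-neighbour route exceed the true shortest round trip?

Excess over optimum: 6 blocks.

From DC: U9=14, V3=15, Y8=17, A6=21, Z4=24 → choose U9 (14).
From U9: V3=1, Y8=12, Z4=13, A6=17 → choose V3 (1).
From V3: Y8=13, Z4=14, A6=18 → choose Y8 (13).
From Y8: A6=5, Z4=9 → choose A6 (5).
From A6: Z4=11 → choose Z4 (11).
NN route DC → U9 → V3 → Y8 → A6 → Z4 → DC costs 68.
Optimal: DC → V3 → U9 → Z4 → A6 → Y8 → DC costs 62 (by enumerating all 60 distinct tours).
Excess = 68 − 62 = 6.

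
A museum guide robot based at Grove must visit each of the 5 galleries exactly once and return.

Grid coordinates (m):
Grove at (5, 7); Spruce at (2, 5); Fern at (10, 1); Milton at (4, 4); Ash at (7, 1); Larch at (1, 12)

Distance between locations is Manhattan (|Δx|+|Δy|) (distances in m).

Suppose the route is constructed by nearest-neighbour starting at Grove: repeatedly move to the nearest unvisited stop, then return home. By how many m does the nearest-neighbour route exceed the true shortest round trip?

6 m longer than the optimal tour.

From Grove: Milton=4, Spruce=5, Ash=8, Larch=9, Fern=11 → choose Milton (4).
From Milton: Spruce=3, Ash=6, Fern=9, Larch=11 → choose Spruce (3).
From Spruce: Larch=8, Ash=9, Fern=12 → choose Larch (8).
From Larch: Ash=17, Fern=20 → choose Ash (17).
From Ash: Fern=3 → choose Fern (3).
NN route Grove → Milton → Spruce → Larch → Ash → Fern → Grove costs 46.
Optimal: Grove → Fern → Ash → Milton → Spruce → Larch → Grove costs 40 (by enumerating all 60 distinct tours).
Excess = 46 − 40 = 6.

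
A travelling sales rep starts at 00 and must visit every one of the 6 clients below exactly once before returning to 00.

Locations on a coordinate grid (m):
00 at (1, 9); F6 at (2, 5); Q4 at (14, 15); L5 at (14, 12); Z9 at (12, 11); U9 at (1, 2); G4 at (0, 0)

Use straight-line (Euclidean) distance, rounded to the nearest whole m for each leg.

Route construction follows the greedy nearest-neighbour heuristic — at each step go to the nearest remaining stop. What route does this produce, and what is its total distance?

00 → [F6:4 / U9:7 / G4:9 / Z9:11 / L5:13 / Q4:14] → F6 (4)
F6 → [U9:3 / G4:5 / Z9:12 / L5:14 / Q4:16] → U9 (3)
U9 → [G4:2 / Z9:14 / L5:16 / Q4:18] → G4 (2)
G4 → [Z9:16 / L5:18 / Q4:21] → Z9 (16)
Z9 → [L5:2 / Q4:4] → L5 (2)
L5 → [Q4:3] → Q4 (3)
Return Q4→00: 14.
Total = 4 + 3 + 2 + 16 + 2 + 3 + 14 = 44.

44 m along 00 → F6 → U9 → G4 → Z9 → L5 → Q4 → 00.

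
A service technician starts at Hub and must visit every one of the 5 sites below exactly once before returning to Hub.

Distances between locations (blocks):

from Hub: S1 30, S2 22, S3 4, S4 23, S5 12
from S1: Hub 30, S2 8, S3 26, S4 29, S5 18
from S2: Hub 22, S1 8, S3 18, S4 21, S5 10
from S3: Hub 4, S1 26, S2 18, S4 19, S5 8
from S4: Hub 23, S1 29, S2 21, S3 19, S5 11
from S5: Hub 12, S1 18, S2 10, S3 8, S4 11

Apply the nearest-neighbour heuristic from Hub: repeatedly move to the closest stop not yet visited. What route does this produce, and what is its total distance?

Total distance 82 blocks via the nearest-neighbour route Hub → S3 → S5 → S2 → S1 → S4 → Hub.

At Hub the remaining stops are S3 4, S5 12, S2 22, S4 23, S1 30; go to S3.
At S3 the remaining stops are S5 8, S2 18, S4 19, S1 26; go to S5.
At S5 the remaining stops are S2 10, S4 11, S1 18; go to S2.
At S2 the remaining stops are S1 8, S4 21; go to S1.
At S1 the remaining stops are S4 29; go to S4.
Return S4→Hub: 23.
Total = 4 + 8 + 10 + 8 + 29 + 23 = 82.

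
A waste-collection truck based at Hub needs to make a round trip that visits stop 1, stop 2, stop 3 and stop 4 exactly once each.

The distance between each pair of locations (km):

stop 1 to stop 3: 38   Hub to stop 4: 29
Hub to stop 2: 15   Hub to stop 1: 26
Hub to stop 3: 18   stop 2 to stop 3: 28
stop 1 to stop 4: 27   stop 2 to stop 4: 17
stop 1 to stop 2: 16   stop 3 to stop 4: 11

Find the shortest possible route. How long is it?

With 4 stops there are 4!/2 = 12 distinct round trips (a route and its reverse cost the same).
Hub-stop 1-stop 2-stop 3-stop 4-Hub: 26+16+28+11+29 = 110
Hub-stop 1-stop 2-stop 4-stop 3-Hub: 26+16+17+11+18 = 88
Hub-stop 1-stop 3-stop 2-stop 4-Hub: 26+38+28+17+29 = 138
Hub-stop 1-stop 3-stop 4-stop 2-Hub: 26+38+11+17+15 = 107
Hub-stop 1-stop 4-stop 2-stop 3-Hub: 26+27+17+28+18 = 116
Hub-stop 1-stop 4-stop 3-stop 2-Hub: 26+27+11+28+15 = 107
Hub-stop 2-stop 1-stop 3-stop 4-Hub: 15+16+38+11+29 = 109
Hub-stop 2-stop 1-stop 4-stop 3-Hub: 15+16+27+11+18 = 87
Hub-stop 2-stop 3-stop 1-stop 4-Hub: 15+28+38+27+29 = 137
Hub-stop 2-stop 4-stop 1-stop 3-Hub: 15+17+27+38+18 = 115
Hub-stop 3-stop 1-stop 2-stop 4-Hub: 18+38+16+17+29 = 118
Hub-stop 3-stop 2-stop 1-stop 4-Hub: 18+28+16+27+29 = 118
The minimum is 87.
One optimal route: Hub → stop 2 → stop 1 → stop 4 → stop 3 → Hub (or its reverse).

Minimum total distance: 87 km.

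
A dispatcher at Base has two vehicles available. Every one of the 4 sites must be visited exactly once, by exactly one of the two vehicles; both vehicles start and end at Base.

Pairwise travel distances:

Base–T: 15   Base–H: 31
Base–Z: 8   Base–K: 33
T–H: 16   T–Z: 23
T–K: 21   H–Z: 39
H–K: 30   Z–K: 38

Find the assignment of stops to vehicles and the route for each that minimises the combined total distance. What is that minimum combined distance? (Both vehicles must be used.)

Minimum combined distance: 110.

Check every non-empty split of the stops between the two vehicles; for each half take its own optimal tour:
  {T} + {H, Z, K}: 30 + 107 = 137
  {H} + {T, Z, K}: 62 + 82 = 144
  {T, H} + {Z, K}: 62 + 79 = 141
  {Z} + {T, H, K}: 16 + 94 = 110
  {T, Z} + {H, K}: 46 + 94 = 140
  {H, Z} + {T, K}: 78 + 69 = 147
  … (7 splits in total)
Best: vehicle 1 Base → Z → Base = 16; vehicle 2 Base → T → H → K → Base = 94; combined 110.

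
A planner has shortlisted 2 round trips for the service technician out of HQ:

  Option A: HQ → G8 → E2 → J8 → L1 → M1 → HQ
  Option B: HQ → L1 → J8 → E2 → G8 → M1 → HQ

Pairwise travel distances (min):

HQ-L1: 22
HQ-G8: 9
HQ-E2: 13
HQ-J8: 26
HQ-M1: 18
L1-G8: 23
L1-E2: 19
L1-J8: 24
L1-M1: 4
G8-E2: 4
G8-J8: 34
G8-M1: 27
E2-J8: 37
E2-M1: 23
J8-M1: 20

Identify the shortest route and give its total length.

Shortest is Option A, total 96 min.

Option A: 9 + 4 + 37 + 24 + 4 + 18 = 96
Option B: 22 + 24 + 37 + 4 + 27 + 18 = 132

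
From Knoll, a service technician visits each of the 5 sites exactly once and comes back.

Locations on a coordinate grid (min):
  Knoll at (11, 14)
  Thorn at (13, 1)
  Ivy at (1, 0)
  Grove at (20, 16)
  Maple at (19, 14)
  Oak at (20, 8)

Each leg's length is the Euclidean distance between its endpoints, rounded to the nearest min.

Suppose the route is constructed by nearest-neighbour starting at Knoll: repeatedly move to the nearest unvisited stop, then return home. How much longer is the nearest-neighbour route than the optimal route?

From Knoll: Maple=8, Grove=9, Oak=11, Thorn=13, Ivy=17 → choose Maple (8).
From Maple: Grove=2, Oak=6, Thorn=14, Ivy=23 → choose Grove (2).
From Grove: Oak=8, Thorn=17, Ivy=25 → choose Oak (8).
From Oak: Thorn=10, Ivy=21 → choose Thorn (10).
From Thorn: Ivy=12 → choose Ivy (12).
NN route Knoll → Maple → Grove → Oak → Thorn → Ivy → Knoll costs 57.
Optimal: Knoll → Ivy → Thorn → Oak → Maple → Grove → Knoll costs 56 (by enumerating all 60 distinct tours).
Excess = 57 − 56 = 1.

Excess over optimum: 1 min.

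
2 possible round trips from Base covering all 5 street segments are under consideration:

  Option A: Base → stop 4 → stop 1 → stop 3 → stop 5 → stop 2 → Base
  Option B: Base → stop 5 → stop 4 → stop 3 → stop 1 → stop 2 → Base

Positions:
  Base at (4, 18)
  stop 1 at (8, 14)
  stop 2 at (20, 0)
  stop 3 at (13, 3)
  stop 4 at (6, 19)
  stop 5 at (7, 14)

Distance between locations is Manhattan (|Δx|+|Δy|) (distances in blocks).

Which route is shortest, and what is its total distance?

104 blocks — Option A is the shortest.

Option A: 3 + 7 + 16 + 17 + 27 + 34 = 104
Option B: 7 + 6 + 23 + 16 + 26 + 34 = 112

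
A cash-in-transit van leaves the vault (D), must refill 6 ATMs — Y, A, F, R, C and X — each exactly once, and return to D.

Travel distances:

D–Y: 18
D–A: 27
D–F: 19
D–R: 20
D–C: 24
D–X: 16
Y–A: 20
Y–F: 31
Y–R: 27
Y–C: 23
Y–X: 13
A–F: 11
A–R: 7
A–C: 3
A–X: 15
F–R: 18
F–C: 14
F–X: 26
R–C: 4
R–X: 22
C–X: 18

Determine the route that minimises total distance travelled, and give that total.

Minimum total distance: 90.

There are 360 distinct closed tours to check (reversals are equivalent).
D→Y→A→F→R→C→X→D: 18+20+11+18+4+18+16 = 105
D→Y→A→F→R→X→C→D: 18+20+11+18+22+18+24 = 131
D→Y→A→F→C→R→X→D: 18+20+11+14+4+22+16 = 105
D→Y→A→F→C→X→R→D: 18+20+11+14+18+22+20 = 123
D→Y→A→F→X→R→C→D: 18+20+11+26+22+4+24 = 125
D→Y→A→F→X→C→R→D: 18+20+11+26+18+4+20 = 117
D→Y→A→R→F→C→X→D: 18+20+7+18+14+18+16 = 111
D→Y→A→R→F→X→C→D: 18+20+7+18+26+18+24 = 131
… (352 more)
D→Y→X→A→R→C→F→D: 18+13+15+7+4+14+19 = 90  ← best
The minimum is 90.
One optimal route: D → Y → X → A → R → C → F → D (or its reverse).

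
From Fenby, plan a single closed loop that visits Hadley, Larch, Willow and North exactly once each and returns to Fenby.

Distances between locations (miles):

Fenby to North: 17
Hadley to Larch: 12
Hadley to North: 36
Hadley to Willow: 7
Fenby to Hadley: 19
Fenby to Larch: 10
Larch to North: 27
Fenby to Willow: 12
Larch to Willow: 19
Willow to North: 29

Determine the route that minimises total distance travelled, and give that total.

With 4 stops there are 4!/2 = 12 distinct round trips (a route and its reverse cost the same).
Fenby-Hadley-Larch-Willow-North-Fenby: 19+12+19+29+17 = 96
Fenby-Hadley-Larch-North-Willow-Fenby: 19+12+27+29+12 = 99
Fenby-Hadley-Willow-Larch-North-Fenby: 19+7+19+27+17 = 89
Fenby-Hadley-Willow-North-Larch-Fenby: 19+7+29+27+10 = 92
Fenby-Hadley-North-Larch-Willow-Fenby: 19+36+27+19+12 = 113
Fenby-Hadley-North-Willow-Larch-Fenby: 19+36+29+19+10 = 113
Fenby-Larch-Hadley-Willow-North-Fenby: 10+12+7+29+17 = 75
Fenby-Larch-Hadley-North-Willow-Fenby: 10+12+36+29+12 = 99
Fenby-Larch-Willow-Hadley-North-Fenby: 10+19+7+36+17 = 89
Fenby-Larch-North-Hadley-Willow-Fenby: 10+27+36+7+12 = 92
Fenby-Willow-Hadley-Larch-North-Fenby: 12+7+12+27+17 = 75
Fenby-Willow-Larch-Hadley-North-Fenby: 12+19+12+36+17 = 96
The minimum is 75.
One optimal route: Fenby → Larch → Hadley → Willow → North → Fenby (or its reverse).

75 miles — the shortest possible round trip.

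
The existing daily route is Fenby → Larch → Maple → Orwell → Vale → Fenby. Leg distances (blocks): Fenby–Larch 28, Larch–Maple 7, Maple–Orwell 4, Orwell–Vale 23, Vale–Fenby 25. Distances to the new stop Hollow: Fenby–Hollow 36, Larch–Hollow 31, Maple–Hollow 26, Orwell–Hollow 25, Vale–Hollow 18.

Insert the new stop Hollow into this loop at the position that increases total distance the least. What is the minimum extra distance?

Insertion cost between consecutive stops i–j is d(i,Hollow) + d(Hollow,j) − d(i,j):
  between Fenby and Larch: 36 + 31 − 28 = 39
  between Larch and Maple: 31 + 26 − 7 = 50
  between Maple and Orwell: 26 + 25 − 4 = 47
  between Orwell and Vale: 25 + 18 − 23 = 20
  between Vale and Fenby: 18 + 36 − 25 = 29
Cheapest insertion is between Orwell and Vale, adding 20.
New total = 87 + 20 = 107.

Adding 20 blocks by placing Hollow on the Orwell–Vale leg.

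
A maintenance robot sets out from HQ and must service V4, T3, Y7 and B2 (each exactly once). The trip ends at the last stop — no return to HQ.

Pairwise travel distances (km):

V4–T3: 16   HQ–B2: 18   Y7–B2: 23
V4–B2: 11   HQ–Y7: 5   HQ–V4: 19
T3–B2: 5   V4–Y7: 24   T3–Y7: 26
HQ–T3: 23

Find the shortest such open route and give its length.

There are 4! = 24 possible orderings.
HQ - V4 - T3 - Y7 - B2: 19+16+26+23 = 84
HQ - V4 - T3 - B2 - Y7: 19+16+5+23 = 63
HQ - V4 - Y7 - T3 - B2: 19+24+26+5 = 74
HQ - V4 - Y7 - B2 - T3: 19+24+23+5 = 71
HQ - V4 - B2 - T3 - Y7: 19+11+5+26 = 61
HQ - V4 - B2 - Y7 - T3: 19+11+23+26 = 79
HQ - T3 - V4 - Y7 - B2: 23+16+24+23 = 86
HQ - T3 - V4 - B2 - Y7: 23+16+11+23 = 73
HQ - T3 - Y7 - V4 - B2: 23+26+24+11 = 84
HQ - T3 - Y7 - B2 - V4: 23+26+23+11 = 83
HQ - T3 - B2 - V4 - Y7: 23+5+11+24 = 63
HQ - T3 - B2 - Y7 - V4: 23+5+23+24 = 75
HQ - Y7 - V4 - T3 - B2: 5+24+16+5 = 50
HQ - Y7 - V4 - B2 - T3: 5+24+11+5 = 45
… (10 more)
The minimum is 45.
One shortest path: HQ → Y7 → V4 → B2 → T3.

Minimum one-way distance = 45 km.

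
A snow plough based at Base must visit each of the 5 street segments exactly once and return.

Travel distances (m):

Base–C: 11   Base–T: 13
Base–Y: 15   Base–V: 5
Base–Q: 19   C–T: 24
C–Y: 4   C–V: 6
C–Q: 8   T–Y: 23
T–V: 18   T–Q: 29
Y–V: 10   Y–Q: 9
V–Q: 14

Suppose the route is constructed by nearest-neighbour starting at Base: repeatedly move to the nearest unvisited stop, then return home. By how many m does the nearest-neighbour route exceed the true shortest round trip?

The nearest-neighbour route is 2 m longer than optimal.

From Base: V=5, C=11, T=13, Y=15, Q=19 → choose V (5).
From V: C=6, Y=10, Q=14, T=18 → choose C (6).
From C: Y=4, Q=8, T=24 → choose Y (4).
From Y: Q=9, T=23 → choose Q (9).
From Q: T=29 → choose T (29).
NN route Base → V → C → Y → Q → T → Base costs 66.
Optimal: Base → T → Y → Q → C → V → Base costs 64 (by enumerating all 60 distinct tours).
Excess = 66 − 64 = 2.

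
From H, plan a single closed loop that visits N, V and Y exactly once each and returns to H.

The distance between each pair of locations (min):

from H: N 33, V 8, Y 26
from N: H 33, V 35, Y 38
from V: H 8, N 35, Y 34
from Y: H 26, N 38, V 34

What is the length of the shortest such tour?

H → N → V → Y → H: 33+35+34+26 = 128
H → N → Y → V → H: 33+38+34+8 = 113
H → V → N → Y → H: 8+35+38+26 = 107
The minimum is 107.
One optimal route: H → V → N → Y → H (or its reverse).

Shortest round trip = 107 min.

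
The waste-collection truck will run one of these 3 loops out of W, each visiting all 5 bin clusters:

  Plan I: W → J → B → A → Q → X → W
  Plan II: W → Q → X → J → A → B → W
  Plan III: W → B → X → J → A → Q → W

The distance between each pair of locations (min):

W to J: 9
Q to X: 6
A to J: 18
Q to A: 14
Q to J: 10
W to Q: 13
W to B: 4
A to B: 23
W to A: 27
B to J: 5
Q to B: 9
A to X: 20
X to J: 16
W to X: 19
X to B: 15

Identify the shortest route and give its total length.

Shortest is Plan I, total 76 min.

Plan I: 9 + 5 + 23 + 14 + 6 + 19 = 76
Plan II: 13 + 6 + 16 + 18 + 23 + 4 = 80
Plan III: 4 + 15 + 16 + 18 + 14 + 13 = 80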